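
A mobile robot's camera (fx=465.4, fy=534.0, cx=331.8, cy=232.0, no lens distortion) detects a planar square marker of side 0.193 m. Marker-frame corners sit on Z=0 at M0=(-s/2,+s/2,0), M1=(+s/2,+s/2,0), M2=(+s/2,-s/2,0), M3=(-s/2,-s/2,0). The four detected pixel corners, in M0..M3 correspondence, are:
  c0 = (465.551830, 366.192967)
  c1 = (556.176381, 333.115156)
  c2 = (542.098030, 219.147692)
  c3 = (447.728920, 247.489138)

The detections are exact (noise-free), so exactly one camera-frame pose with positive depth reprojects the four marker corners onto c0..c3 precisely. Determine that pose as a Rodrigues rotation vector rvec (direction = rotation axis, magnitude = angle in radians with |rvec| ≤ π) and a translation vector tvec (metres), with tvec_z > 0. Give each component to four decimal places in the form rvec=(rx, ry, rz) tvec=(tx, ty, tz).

rvec=(0.1172, -0.2325, -0.2189) tvec=(0.3131, 0.0951, 0.8454)

Intrinsics K: fx=465.4, fy=534.0, cx=331.8, cy=232.0
Marker side s = 0.193 m; corners in marker frame (Z=0):
  M0 = (-0.0965, +0.0965, 0)
  M1 = (+0.0965, +0.0965, 0)
  M2 = (+0.0965, -0.0965, 0)
  M3 = (-0.0965, -0.0965, 0)
Detected image corners:
  c0 = (465.551830, 366.192967) px
  c1 = (556.176381, 333.115156) px
  c2 = (542.098030, 219.147692) px
  c3 = (447.728920, 247.489138) px
Planar DLT: solve 8×8 A·h = b for H (H[2,2]=1):
  H  [+607.20030 +165.80199 +504.15324]
  H  [-85.06535 +650.81129 +292.03965]
  H  [+0.25472 +0.16583 +1.00000]
B = K⁻¹H; ‖b₁‖=1.182828, ‖b₂‖=1.182828; λ = 2/(‖b₁‖+‖b₂‖) = 0.845432, sign → tz>0 ⇒ λ=+0.845432
r₁ = λ·B[:,0] = (+0.94949,-0.22824,+0.21535); r₂ = λ·B[:,1] = (+0.20124,+0.96946,+0.14020)
r₃ = r₁×r₂ = (-0.24077,-0.08978,+0.96642); SVD([r₁ r₂ r₃]) → R = UVᵀ:
  R  [+0.94949 +0.20124 -0.24077]
  R  [-0.22824 +0.96946 -0.08978]
  R  [+0.21535 +0.14020 +0.96642]
t = (+0.31309, +0.09506, +0.84543) m
tr R = 2.885368; θ = arccos((tr R − 1)/2) = 0.340212 rad = 19.493°
axis k = ((R−Rᵀ)₃₂, (R−Rᵀ)₁₃, (R−Rᵀ)₂₁) / (2 sinθ) = (+0.344604, -0.683460, -0.643530)
rvec = θ·k = (+0.117238, -0.232521, -0.218936)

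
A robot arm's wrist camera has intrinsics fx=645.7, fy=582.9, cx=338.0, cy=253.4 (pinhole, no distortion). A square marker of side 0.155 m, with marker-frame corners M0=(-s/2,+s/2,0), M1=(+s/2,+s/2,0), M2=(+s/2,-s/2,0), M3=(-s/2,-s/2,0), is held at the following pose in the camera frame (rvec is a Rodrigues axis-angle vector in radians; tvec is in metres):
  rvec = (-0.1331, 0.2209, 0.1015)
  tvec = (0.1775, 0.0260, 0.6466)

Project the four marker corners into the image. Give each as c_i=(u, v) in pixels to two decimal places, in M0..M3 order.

Intrinsics K: fx=645.7, fy=582.9, cx=338.0, cy=253.4
Marker side s = 0.155 m; corners in marker frame (Z=0):
  M0 = (-0.0775, +0.0775, 0)
  M1 = (+0.0775, +0.0775, 0)
  M2 = (+0.0775, -0.0775, 0)
  M3 = (-0.0775, -0.0775, 0)
rvec = (-0.1331, 0.2209, 0.1015), |rvec| = θ = 0.27715 rad = 15.880°
Rodrigues: sinθ=0.27362, 1−cosθ=0.03816; R = I + sinθ·[k]× + (1−cosθ)·[k]×²:
    [+0.97064 -0.11481 +0.21137]
    [+0.08560 +0.98608 +0.14254]
    [-0.22479 -0.12026 +0.96696]
t = (0.1775, 0.0260, 0.6466) m
M0: Pc = R·M0+t = (+0.09338, +0.09579, +0.65470); u = 645.7·(+0.09338)/0.65470 + 338.0 = 430.0937, v = 582.9·(+0.09579)/0.65470 + 253.4 = 338.6823
M1: Pc = R·M1+t = (+0.24383, +0.10906, +0.61986); u = 645.7·(+0.24383)/0.61986 + 338.0 = 591.9917, v = 582.9·(+0.10906)/0.61986 + 253.4 = 355.9529
M2: Pc = R·M2+t = (+0.26162, -0.04379, +0.63850); u = 645.7·(+0.26162)/0.63850 + 338.0 = 602.5732, v = 582.9·(-0.04379)/0.63850 + 253.4 = 213.4255
M3: Pc = R·M3+t = (+0.11117, -0.05706, +0.67334); u = 645.7·(+0.11117)/0.67334 + 338.0 = 444.6096, v = 582.9·(-0.05706)/0.67334 + 253.4 = 204.0084

c0=(430.09, 338.68) c1=(591.99, 355.95) c2=(602.57, 213.43) c3=(444.61, 204.01)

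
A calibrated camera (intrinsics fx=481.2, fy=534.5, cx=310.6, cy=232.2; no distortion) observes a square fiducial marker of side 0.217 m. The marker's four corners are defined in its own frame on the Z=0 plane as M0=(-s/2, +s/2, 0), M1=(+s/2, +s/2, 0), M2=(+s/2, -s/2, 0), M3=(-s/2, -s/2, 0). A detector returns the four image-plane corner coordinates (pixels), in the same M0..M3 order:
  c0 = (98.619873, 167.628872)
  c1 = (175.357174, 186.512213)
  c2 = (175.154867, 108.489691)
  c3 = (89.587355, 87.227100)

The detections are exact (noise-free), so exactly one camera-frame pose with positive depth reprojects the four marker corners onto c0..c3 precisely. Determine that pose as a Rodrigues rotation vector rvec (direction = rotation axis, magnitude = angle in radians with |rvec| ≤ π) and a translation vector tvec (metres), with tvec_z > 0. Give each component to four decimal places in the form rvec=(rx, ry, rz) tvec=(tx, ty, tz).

Intrinsics K: fx=481.2, fy=534.5, cx=310.6, cy=232.2
Marker side s = 0.217 m; corners in marker frame (Z=0):
  M0 = (-0.1085, +0.1085, 0)
  M1 = (+0.1085, +0.1085, 0)
  M2 = (+0.1085, -0.1085, 0)
  M3 = (-0.1085, -0.1085, 0)
Detected image corners:
  c0 = (98.619873, 167.628872) px
  c1 = (175.357174, 186.512213) px
  c2 = (175.154867, 108.489691) px
  c3 = (89.587355, 87.227100) px
Planar DLT: solve 8×8 A·h = b for H (H[2,2]=1):
  H  [+374.41980 +88.69717 +134.85596]
  H  [+93.78741 +433.86476 +139.62897]
  H  [+0.01152 +0.50077 +1.00000]
B = K⁻¹H; ‖b₁‖=0.789374, ‖b₂‖=0.789374; λ = 2/(‖b₁‖+‖b₂‖) = 1.266827, sign → tz>0 ⇒ λ=+1.266827
r₁ = λ·B[:,0] = (+0.97630,+0.21595,+0.01459); r₂ = λ·B[:,1] = (-0.17597,+0.75271,+0.63439)
r₃ = r₁×r₂ = (+0.12601,-0.62192,+0.77287); SVD([r₁ r₂ r₃]) → R = UVᵀ:
  R  [+0.97630 -0.17597 +0.12601]
  R  [+0.21595 +0.75271 -0.62192]
  R  [+0.01459 +0.63439 +0.77287]
t = (-0.46267, -0.21940, +1.26683) m
tr R = 2.501881; θ = arccos((tr R − 1)/2) = 0.721311 rad = 41.328°
axis k = ((R−Rᵀ)₃₂, (R−Rᵀ)₁₃, (R−Rᵀ)₂₁) / (2 sinθ) = (+0.951223, +0.084366, +0.296745)
rvec = θ·k = (+0.686128, +0.060854, +0.214046)

rvec=(0.6861, 0.0609, 0.2140) tvec=(-0.4627, -0.2194, 1.2668)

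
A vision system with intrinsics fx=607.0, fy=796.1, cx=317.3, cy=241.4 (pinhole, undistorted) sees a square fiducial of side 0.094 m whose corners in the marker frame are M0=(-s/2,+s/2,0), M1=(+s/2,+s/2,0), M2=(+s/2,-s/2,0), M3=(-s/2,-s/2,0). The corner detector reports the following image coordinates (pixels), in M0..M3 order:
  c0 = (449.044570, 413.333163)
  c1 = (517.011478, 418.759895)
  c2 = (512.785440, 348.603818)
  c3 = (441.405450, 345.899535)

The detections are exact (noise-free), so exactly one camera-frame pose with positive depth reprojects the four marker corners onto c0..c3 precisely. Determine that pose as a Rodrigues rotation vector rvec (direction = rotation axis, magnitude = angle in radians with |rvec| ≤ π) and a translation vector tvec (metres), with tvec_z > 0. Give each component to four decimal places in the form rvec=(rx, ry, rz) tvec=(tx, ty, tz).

Intrinsics K: fx=607.0, fy=796.1, cx=317.3, cy=241.4
Marker side s = 0.094 m; corners in marker frame (Z=0):
  M0 = (-0.0470, +0.0470, 0)
  M1 = (+0.0470, +0.0470, 0)
  M2 = (+0.0470, -0.0470, 0)
  M3 = (-0.0470, -0.0470, 0)
Detected image corners:
  c0 = (449.044570, 413.333163) px
  c1 = (517.011478, 418.759895) px
  c2 = (512.785440, 348.603818) px
  c3 = (441.405450, 345.899535) px
Planar DLT: solve 8×8 A·h = b for H (H[2,2]=1):
  H  [+522.74470 +332.23875 +479.39631]
  H  [-129.66664 +945.19841 +382.51074]
  H  [-0.45408 +0.55980 +1.00000]
B = K⁻¹H; ‖b₁‖=1.188967, ‖b₂‖=1.188967; λ = 2/(‖b₁‖+‖b₂‖) = 0.841066, sign → tz>0 ⇒ λ=+0.841066
r₁ = λ·B[:,0] = (+0.92396,-0.02119,-0.38191); r₂ = λ·B[:,1] = (+0.21424,+0.85582,+0.47083)
r₃ = r₁×r₂ = (+0.31687,-0.51684,+0.79528); SVD([r₁ r₂ r₃]) → R = UVᵀ:
  R  [+0.92396 +0.21424 +0.31687]
  R  [-0.02119 +0.85582 -0.51684]
  R  [-0.38191 +0.47083 +0.79528]
t = (+0.22460, +0.14908, +0.84107) m
tr R = 2.575052; θ = arccos((tr R − 1)/2) = 0.664012 rad = 38.045°
axis k = ((R−Rᵀ)₃₂, (R−Rᵀ)₁₃, (R−Rᵀ)₂₁) / (2 sinθ) = (+0.801317, +0.566930, -0.191001)
rvec = θ·k = (+0.532084, +0.376448, -0.126827)

rvec=(0.5321, 0.3764, -0.1268) tvec=(0.2246, 0.1491, 0.8411)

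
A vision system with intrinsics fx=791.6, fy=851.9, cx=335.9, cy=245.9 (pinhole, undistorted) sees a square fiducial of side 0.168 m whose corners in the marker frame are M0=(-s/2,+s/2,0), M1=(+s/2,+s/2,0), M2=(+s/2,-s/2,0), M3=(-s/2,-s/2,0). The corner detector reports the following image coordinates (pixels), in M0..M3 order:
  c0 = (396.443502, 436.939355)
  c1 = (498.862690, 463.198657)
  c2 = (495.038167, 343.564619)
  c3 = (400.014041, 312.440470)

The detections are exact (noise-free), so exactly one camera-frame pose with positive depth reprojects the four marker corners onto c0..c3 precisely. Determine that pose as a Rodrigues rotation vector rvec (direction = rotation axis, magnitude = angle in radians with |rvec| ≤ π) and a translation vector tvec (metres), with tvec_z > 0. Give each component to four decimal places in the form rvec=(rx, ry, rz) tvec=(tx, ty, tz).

rvec=(-0.4935, -0.4640, 0.1936) tvec=(0.1590, 0.1845, 1.1129)

Intrinsics K: fx=791.6, fy=851.9, cx=335.9, cy=245.9
Marker side s = 0.168 m; corners in marker frame (Z=0):
  M0 = (-0.0840, +0.0840, 0)
  M1 = (+0.0840, +0.0840, 0)
  M2 = (+0.0840, -0.0840, 0)
  M3 = (-0.0840, -0.0840, 0)
Detected image corners:
  c0 = (396.443502, 436.939355) px
  c1 = (498.862690, 463.198657) px
  c2 = (495.038167, 343.564619) px
  c3 = (400.014041, 312.440470) px
Planar DLT: solve 8×8 A·h = b for H (H[2,2]=1):
  H  [+739.93972 -198.38078 +449.00582]
  H  [+304.42956 +552.53464 +387.15986]
  H  [+0.34213 -0.44632 +1.00000]
B = K⁻¹H; ‖b₁‖=0.898518, ‖b₂‖=0.898518; λ = 2/(‖b₁‖+‖b₂‖) = 1.112943, sign → tz>0 ⇒ λ=+1.112943
r₁ = λ·B[:,0] = (+0.87874,+0.28780,+0.38078); r₂ = λ·B[:,1] = (-0.06813,+0.86523,-0.49673)
r₃ = r₁×r₂ = (-0.47242,+0.41055,+0.77991); SVD([r₁ r₂ r₃]) → R = UVᵀ:
  R  [+0.87874 -0.06813 -0.47242]
  R  [+0.28780 +0.86523 +0.41055]
  R  [+0.38078 -0.49673 +0.77991]
t = (+0.15902, +0.18455, +1.11294) m
tr R = 2.523877; θ = arccos((tr R − 1)/2) = 0.704495 rad = 40.365°
axis k = ((R−Rᵀ)₃₂, (R−Rᵀ)₁₃, (R−Rᵀ)₂₁) / (2 sinθ) = (-0.700444, -0.658686, +0.274792)
rvec = θ·k = (-0.493459, -0.464041, +0.193589)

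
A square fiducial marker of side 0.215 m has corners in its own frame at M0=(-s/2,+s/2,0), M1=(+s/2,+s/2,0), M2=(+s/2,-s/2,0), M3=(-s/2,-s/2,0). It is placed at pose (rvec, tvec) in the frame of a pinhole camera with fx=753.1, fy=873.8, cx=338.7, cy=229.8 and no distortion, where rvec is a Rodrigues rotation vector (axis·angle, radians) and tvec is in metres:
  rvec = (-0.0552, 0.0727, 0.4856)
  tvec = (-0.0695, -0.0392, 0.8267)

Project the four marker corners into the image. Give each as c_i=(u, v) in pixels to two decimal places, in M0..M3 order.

Intrinsics K: fx=753.1, fy=873.8, cx=338.7, cy=229.8
Marker side s = 0.215 m; corners in marker frame (Z=0):
  M0 = (-0.1075, +0.1075, 0)
  M1 = (+0.1075, +0.1075, 0)
  M2 = (+0.1075, -0.1075, 0)
  M3 = (-0.1075, -0.1075, 0)
rvec = (-0.0552, 0.0727, 0.4856), |rvec| = θ = 0.49410 rad = 28.310°
Rodrigues: sinθ=0.47424, 1−cosθ=0.11961; R = I + sinθ·[k]× + (1−cosθ)·[k]×²:
    [+0.88189 -0.46805 +0.05665]
    [+0.46411 +0.88298 +0.07028]
    [-0.08291 -0.03569 +0.99592]
t = (-0.0695, -0.0392, 0.8267) m
M0: Pc = R·M0+t = (-0.21462, +0.00583, +0.83178); u = 753.1·(-0.21462)/0.83178 + 338.7 = 144.3826, v = 873.8·(+0.00583)/0.83178 + 229.8 = 235.9228
M1: Pc = R·M1+t = (-0.02501, +0.10561, +0.81395); u = 753.1·(-0.02501)/0.81395 + 338.7 = 315.5577, v = 873.8·(+0.10561)/0.81395 + 229.8 = 343.1786
M2: Pc = R·M2+t = (+0.07562, -0.08423, +0.82162); u = 753.1·(+0.07562)/0.82162 + 338.7 = 408.0113, v = 873.8·(-0.08423)/0.82162 + 229.8 = 140.2228
M3: Pc = R·M3+t = (-0.11399, -0.18401, +0.83945); u = 753.1·(-0.11399)/0.83945 + 338.7 = 236.4375, v = 873.8·(-0.18401)/0.83945 + 229.8 = 38.2570

c0=(144.38, 235.92) c1=(315.56, 343.18) c2=(408.01, 140.22) c3=(236.44, 38.26)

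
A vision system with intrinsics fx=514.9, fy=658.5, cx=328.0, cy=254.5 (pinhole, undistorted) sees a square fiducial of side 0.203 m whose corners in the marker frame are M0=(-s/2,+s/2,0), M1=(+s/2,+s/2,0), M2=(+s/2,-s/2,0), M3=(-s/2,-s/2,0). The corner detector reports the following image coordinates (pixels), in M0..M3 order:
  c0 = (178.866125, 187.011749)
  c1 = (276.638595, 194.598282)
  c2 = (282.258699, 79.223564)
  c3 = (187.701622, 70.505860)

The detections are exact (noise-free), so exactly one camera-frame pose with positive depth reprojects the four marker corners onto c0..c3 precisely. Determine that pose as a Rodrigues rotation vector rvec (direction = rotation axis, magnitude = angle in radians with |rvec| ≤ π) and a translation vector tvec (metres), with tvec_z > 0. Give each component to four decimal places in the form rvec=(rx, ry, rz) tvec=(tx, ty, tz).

Intrinsics K: fx=514.9, fy=658.5, cx=328.0, cy=254.5
Marker side s = 0.203 m; corners in marker frame (Z=0):
  M0 = (-0.1015, +0.1015, 0)
  M1 = (+0.1015, +0.1015, 0)
  M2 = (+0.1015, -0.1015, 0)
  M3 = (-0.1015, -0.1015, 0)
Detected image corners:
  c0 = (178.866125, 187.011749) px
  c1 = (276.638595, 194.598282) px
  c2 = (282.258699, 79.223564) px
  c3 = (187.701622, 70.505860) px
Planar DLT: solve 8×8 A·h = b for H (H[2,2]=1):
  H  [+487.31608 -72.63404 +231.71459]
  H  [+48.08454 +549.83073 +131.91649]
  H  [+0.05933 -0.16025 +1.00000]
B = K⁻¹H; ‖b₁‖=0.911946, ‖b₂‖=0.911946; λ = 2/(‖b₁‖+‖b₂‖) = 1.096556, sign → tz>0 ⇒ λ=+1.096556
r₁ = λ·B[:,0] = (+0.99637,+0.05493,+0.06506); r₂ = λ·B[:,1] = (-0.04275,+0.98351,-0.17572)
r₃ = r₁×r₂ = (-0.07364,+0.17231,+0.98229); SVD([r₁ r₂ r₃]) → R = UVᵀ:
  R  [+0.99637 -0.04275 -0.07364]
  R  [+0.05493 +0.98351 +0.17231]
  R  [+0.06506 -0.17572 +0.98229]
t = (-0.20505, -0.20413, +1.09656) m
tr R = 2.962167; θ = arccos((tr R − 1)/2) = 0.194816 rad = 11.162°
axis k = ((R−Rᵀ)₃₂, (R−Rᵀ)₁₃, (R−Rᵀ)₂₁) / (2 sinθ) = (-0.898905, -0.358227, +0.252274)
rvec = θ·k = (-0.175121, -0.069788, +0.049147)

rvec=(-0.1751, -0.0698, 0.0491) tvec=(-0.2051, -0.2041, 1.0966)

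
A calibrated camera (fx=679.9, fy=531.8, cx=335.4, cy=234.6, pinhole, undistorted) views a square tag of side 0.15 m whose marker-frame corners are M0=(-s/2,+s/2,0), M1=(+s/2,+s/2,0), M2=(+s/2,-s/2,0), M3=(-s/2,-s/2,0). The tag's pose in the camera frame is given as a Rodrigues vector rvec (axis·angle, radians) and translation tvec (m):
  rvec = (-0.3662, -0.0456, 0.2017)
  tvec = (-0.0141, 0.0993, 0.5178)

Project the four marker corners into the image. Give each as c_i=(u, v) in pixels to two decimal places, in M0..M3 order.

Intrinsics K: fx=679.9, fy=531.8, cx=335.4, cy=234.6
Marker side s = 0.15 m; corners in marker frame (Z=0):
  M0 = (-0.0750, +0.0750, 0)
  M1 = (+0.0750, +0.0750, 0)
  M2 = (+0.0750, -0.0750, 0)
  M3 = (-0.0750, -0.0750, 0)
rvec = (-0.3662, -0.0456, 0.2017), |rvec| = θ = 0.42055 rad = 24.096°
Rodrigues: sinθ=0.40827, 1−cosθ=0.08714; R = I + sinθ·[k]× + (1−cosθ)·[k]×²:
    [+0.97893 -0.18758 -0.08066]
    [+0.20403 +0.91389 +0.35097]
    [+0.00788 -0.36003 +0.93291]
t = (-0.0141, 0.0993, 0.5178) m
M0: Pc = R·M0+t = (-0.10159, +0.15254, +0.49021); u = 679.9·(-0.10159)/0.49021 + 335.4 = 194.5004, v = 531.8·(+0.15254)/0.49021 + 234.6 = 400.0817
M1: Pc = R·M1+t = (+0.04525, +0.18314, +0.49139); u = 679.9·(+0.04525)/0.49139 + 335.4 = 398.0113, v = 531.8·(+0.18314)/0.49139 + 234.6 = 432.8058
M2: Pc = R·M2+t = (+0.07339, +0.04606, +0.54539); u = 679.9·(+0.07339)/0.54539 + 335.4 = 426.8877, v = 531.8·(+0.04606)/0.54539 + 234.6 = 279.5129
M3: Pc = R·M3+t = (-0.07345, +0.01546, +0.54421); u = 679.9·(-0.07345)/0.54421 + 335.4 = 243.6349, v = 531.8·(+0.01546)/0.54421 + 234.6 = 249.7034

c0=(194.50, 400.08) c1=(398.01, 432.81) c2=(426.89, 279.51) c3=(243.63, 249.70)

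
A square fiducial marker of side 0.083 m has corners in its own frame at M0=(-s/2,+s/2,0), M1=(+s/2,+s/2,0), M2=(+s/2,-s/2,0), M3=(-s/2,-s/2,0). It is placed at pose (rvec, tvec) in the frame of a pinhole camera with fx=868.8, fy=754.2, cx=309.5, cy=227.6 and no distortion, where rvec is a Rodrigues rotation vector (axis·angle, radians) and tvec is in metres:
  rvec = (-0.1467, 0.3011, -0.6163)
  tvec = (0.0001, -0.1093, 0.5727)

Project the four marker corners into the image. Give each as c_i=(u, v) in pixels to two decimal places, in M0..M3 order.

Intrinsics K: fx=868.8, fy=754.2, cx=309.5, cy=227.6
Marker side s = 0.083 m; corners in marker frame (Z=0):
  M0 = (-0.0415, +0.0415, 0)
  M1 = (+0.0415, +0.0415, 0)
  M2 = (+0.0415, -0.0415, 0)
  M3 = (-0.0415, -0.0415, 0)
rvec = (-0.1467, 0.3011, -0.6163), |rvec| = θ = 0.70143 rad = 40.189°
Rodrigues: sinθ=0.64531, 1−cosθ=0.23608; R = I + sinθ·[k]× + (1−cosθ)·[k]×²:
    [+0.77424 +0.54580 +0.32039]
    [-0.58819 +0.80742 +0.04592]
    [-0.23363 -0.22400 +0.94617]
t = (0.0001, -0.1093, 0.5727) m
M0: Pc = R·M0+t = (-0.00938, -0.05138, +0.57310); u = 868.8·(-0.00938)/0.57310 + 309.5 = 295.2793, v = 754.2·(-0.05138)/0.57310 + 227.6 = 159.9808
M1: Pc = R·M1+t = (+0.05488, -0.10020, +0.55371); u = 868.8·(+0.05488)/0.55371 + 309.5 = 395.6126, v = 754.2·(-0.10020)/0.55371 + 227.6 = 91.1163
M2: Pc = R·M2+t = (+0.00958, -0.16722, +0.57230); u = 868.8·(+0.00958)/0.57230 + 309.5 = 324.0442, v = 754.2·(-0.16722)/0.57230 + 227.6 = 7.2340
M3: Pc = R·M3+t = (-0.05468, -0.11840, +0.59169); u = 868.8·(-0.05468)/0.59169 + 309.5 = 229.2091, v = 754.2·(-0.11840)/0.59169 + 227.6 = 76.6837

c0=(295.28, 159.98) c1=(395.61, 91.12) c2=(324.04, 7.23) c3=(229.21, 76.68)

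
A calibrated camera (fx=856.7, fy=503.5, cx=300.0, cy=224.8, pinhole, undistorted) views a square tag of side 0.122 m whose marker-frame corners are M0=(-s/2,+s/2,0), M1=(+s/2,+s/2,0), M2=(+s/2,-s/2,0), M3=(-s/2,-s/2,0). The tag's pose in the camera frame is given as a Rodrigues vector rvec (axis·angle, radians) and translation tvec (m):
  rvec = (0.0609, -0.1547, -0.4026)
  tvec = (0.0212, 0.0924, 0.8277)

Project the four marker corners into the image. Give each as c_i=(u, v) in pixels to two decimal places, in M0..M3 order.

c0=(288.88, 330.10) c1=(401.92, 299.20) c2=(354.78, 232.26) c3=(239.24, 262.20)

Intrinsics K: fx=856.7, fy=503.5, cx=300.0, cy=224.8
Marker side s = 0.122 m; corners in marker frame (Z=0):
  M0 = (-0.0610, +0.0610, 0)
  M1 = (+0.0610, +0.0610, 0)
  M2 = (+0.0610, -0.0610, 0)
  M3 = (-0.0610, -0.0610, 0)
rvec = (0.0609, -0.1547, -0.4026), |rvec| = θ = 0.43558 rad = 24.957°
Rodrigues: sinθ=0.42193, 1−cosθ=0.09337; R = I + sinθ·[k]× + (1−cosθ)·[k]×²:
    [+0.90845 +0.38535 -0.16192]
    [-0.39463 +0.91840 -0.02834]
    [+0.13779 +0.08964 +0.98640]
t = (0.0212, 0.0924, 0.8277) m
M0: Pc = R·M0+t = (-0.01071, +0.17249, +0.82476); u = 856.7·(-0.01071)/0.82476 + 300.0 = 288.8763, v = 503.5·(+0.17249)/0.82476 + 224.8 = 330.1044
M1: Pc = R·M1+t = (+0.10012, +0.12435, +0.84157); u = 856.7·(+0.10012)/0.84157 + 300.0 = 401.9217, v = 503.5·(+0.12435)/0.84157 + 224.8 = 299.1969
M2: Pc = R·M2+t = (+0.05311, +0.01231, +0.83064); u = 856.7·(+0.05311)/0.83064 + 300.0 = 354.7755, v = 503.5·(+0.01231)/0.83064 + 224.8 = 232.2589
M3: Pc = R·M3+t = (-0.05772, +0.06045, +0.81383); u = 856.7·(-0.05772)/0.81383 + 300.0 = 239.2370, v = 503.5·(+0.06045)/0.81383 + 224.8 = 262.1990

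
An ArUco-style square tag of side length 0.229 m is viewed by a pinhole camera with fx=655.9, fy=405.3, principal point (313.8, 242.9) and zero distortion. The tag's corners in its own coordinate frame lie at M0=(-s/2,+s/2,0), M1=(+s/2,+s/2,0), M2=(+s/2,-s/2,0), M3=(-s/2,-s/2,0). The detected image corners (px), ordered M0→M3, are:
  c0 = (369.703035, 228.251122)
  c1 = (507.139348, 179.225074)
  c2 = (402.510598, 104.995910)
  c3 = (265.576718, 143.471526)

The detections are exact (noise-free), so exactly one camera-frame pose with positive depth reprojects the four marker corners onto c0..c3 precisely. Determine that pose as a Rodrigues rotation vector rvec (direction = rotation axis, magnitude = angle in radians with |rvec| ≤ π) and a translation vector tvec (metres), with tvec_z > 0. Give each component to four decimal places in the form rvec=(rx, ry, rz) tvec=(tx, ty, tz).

Intrinsics K: fx=655.9, fy=405.3, cx=313.8, cy=242.9
Marker side s = 0.229 m; corners in marker frame (Z=0):
  M0 = (-0.1145, +0.1145, 0)
  M1 = (+0.1145, +0.1145, 0)
  M2 = (+0.1145, -0.1145, 0)
  M3 = (-0.1145, -0.1145, 0)
Detected image corners:
  c0 = (369.703035, 228.251122) px
  c1 = (507.139348, 179.225074) px
  c2 = (402.510598, 104.995910) px
  c3 = (265.576718, 143.471526) px
Planar DLT: solve 8×8 A·h = b for H (H[2,2]=1):
  H  [+754.38770 +331.45956 +387.46725]
  H  [-124.23693 +293.30722 +161.51247]
  H  [+0.40226 -0.32205 +1.00000]
B = K⁻¹H; ‖b₁‖=1.174261, ‖b₂‖=1.174261; λ = 2/(‖b₁‖+‖b₂‖) = 0.851600, sign → tz>0 ⇒ λ=+0.851600
r₁ = λ·B[:,0] = (+0.81558,-0.46634,+0.34257); r₂ = λ·B[:,1] = (+0.56157,+0.78065,-0.27426)
r₃ = r₁×r₂ = (-0.13952,+0.41606,+0.89857); SVD([r₁ r₂ r₃]) → R = UVᵀ:
  R  [+0.81558 +0.56157 -0.13952]
  R  [-0.46634 +0.78065 +0.41606]
  R  [+0.34257 -0.27426 +0.89857]
t = (+0.09565, -0.17101, +0.85160) m
tr R = 2.494803; θ = arccos((tr R − 1)/2) = 0.726654 rad = 41.634°
axis k = ((R−Rᵀ)₃₂, (R−Rᵀ)₁₃, (R−Rᵀ)₂₁) / (2 sinθ) = (-0.519528, -0.362817, -0.773599)
rvec = θ·k = (-0.377517, -0.263642, -0.562138)

rvec=(-0.3775, -0.2636, -0.5621) tvec=(0.0956, -0.1710, 0.8516)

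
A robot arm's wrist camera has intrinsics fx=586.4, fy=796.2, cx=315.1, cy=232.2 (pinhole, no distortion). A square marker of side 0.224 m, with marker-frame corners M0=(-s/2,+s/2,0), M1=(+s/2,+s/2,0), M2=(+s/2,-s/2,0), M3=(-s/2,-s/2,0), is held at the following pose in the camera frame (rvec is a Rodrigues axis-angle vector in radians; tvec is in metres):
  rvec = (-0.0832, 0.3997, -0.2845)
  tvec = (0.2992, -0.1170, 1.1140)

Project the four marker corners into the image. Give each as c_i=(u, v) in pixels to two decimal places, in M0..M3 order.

Intrinsics K: fx=586.4, fy=796.2, cx=315.1, cy=232.2
Marker side s = 0.224 m; corners in marker frame (Z=0):
  M0 = (-0.1120, +0.1120, 0)
  M1 = (+0.1120, +0.1120, 0)
  M2 = (+0.1120, -0.1120, 0)
  M3 = (-0.1120, -0.1120, 0)
rvec = (-0.0832, 0.3997, -0.2845), |rvec| = θ = 0.49762 rad = 28.511°
Rodrigues: sinθ=0.47733, 1−cosθ=0.12128; R = I + sinθ·[k]× + (1−cosθ)·[k]×²:
    [+0.88211 +0.25662 +0.39500]
    [-0.28919 +0.95697 +0.02411]
    [-0.37181 -0.13550 +0.91836]
t = (0.2992, -0.1170, 1.1140) m
M0: Pc = R·M0+t = (+0.22914, +0.02257, +1.14047); u = 586.4·(+0.22914)/1.14047 + 315.1 = 432.9204, v = 796.2·(+0.02257)/1.14047 + 232.2 = 247.9567
M1: Pc = R·M1+t = (+0.42674, -0.04221, +1.05718); u = 586.4·(+0.42674)/1.05718 + 315.1 = 551.8041, v = 796.2·(-0.04221)/1.05718 + 232.2 = 200.4110
M2: Pc = R·M2+t = (+0.36926, -0.25657, +1.08753); u = 586.4·(+0.36926)/1.08753 + 315.1 = 514.2034, v = 796.2·(-0.25657)/1.08753 + 232.2 = 44.3613
M3: Pc = R·M3+t = (+0.17166, -0.19179, +1.17082); u = 586.4·(+0.17166)/1.17082 + 315.1 = 401.0764, v = 796.2·(-0.19179)/1.17082 + 232.2 = 101.7751

c0=(432.92, 247.96) c1=(551.80, 200.41) c2=(514.20, 44.36) c3=(401.08, 101.78)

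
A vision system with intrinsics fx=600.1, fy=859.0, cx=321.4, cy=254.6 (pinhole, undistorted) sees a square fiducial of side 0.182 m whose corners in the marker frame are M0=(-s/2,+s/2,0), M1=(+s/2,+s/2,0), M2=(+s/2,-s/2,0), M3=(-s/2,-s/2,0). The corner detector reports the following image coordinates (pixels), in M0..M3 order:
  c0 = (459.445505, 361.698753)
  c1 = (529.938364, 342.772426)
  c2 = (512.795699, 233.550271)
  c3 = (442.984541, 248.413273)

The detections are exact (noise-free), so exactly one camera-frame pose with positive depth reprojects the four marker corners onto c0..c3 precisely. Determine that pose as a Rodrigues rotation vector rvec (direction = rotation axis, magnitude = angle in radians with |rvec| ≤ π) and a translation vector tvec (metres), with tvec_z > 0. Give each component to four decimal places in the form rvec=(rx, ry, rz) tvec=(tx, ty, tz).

Intrinsics K: fx=600.1, fy=859.0, cx=321.4, cy=254.6
Marker side s = 0.182 m; corners in marker frame (Z=0):
  M0 = (-0.0910, +0.0910, 0)
  M1 = (+0.0910, +0.0910, 0)
  M2 = (+0.0910, -0.0910, 0)
  M3 = (-0.0910, -0.0910, 0)
Detected image corners:
  c0 = (459.445505, 361.698753) px
  c1 = (529.938364, 342.772426) px
  c2 = (512.795699, 233.550271) px
  c3 = (442.984541, 248.413273) px
Planar DLT: solve 8×8 A·h = b for H (H[2,2]=1):
  H  [+475.79157 +44.74372 +486.80928]
  H  [-37.61557 +582.05936 +295.97030]
  H  [+0.18581 -0.09790 +1.00000]
B = K⁻¹H; ‖b₁‖=0.724581, ‖b₂‖=0.724581; λ = 2/(‖b₁‖+‖b₂‖) = 1.380109, sign → tz>0 ⇒ λ=+1.380109
r₁ = λ·B[:,0] = (+0.95688,-0.13644,+0.25644); r₂ = λ·B[:,1] = (+0.17526,+0.97521,-0.13511)
r₃ = r₁×r₂ = (-0.23165,+0.17422,+0.95707); SVD([r₁ r₂ r₃]) → R = UVᵀ:
  R  [+0.95688 +0.17526 -0.23165]
  R  [-0.13644 +0.97521 +0.17422]
  R  [+0.25644 -0.13511 +0.95707]
t = (+0.38041, +0.06647, +1.38011) m
tr R = 2.889161; θ = arccos((tr R − 1)/2) = 0.334481 rad = 19.164°
axis k = ((R−Rᵀ)₃₂, (R−Rᵀ)₁₃, (R−Rᵀ)₂₁) / (2 sinθ) = (-0.471139, -0.743397, -0.474751)
rvec = θ·k = (-0.157587, -0.248653, -0.158795)

rvec=(-0.1576, -0.2487, -0.1588) tvec=(0.3804, 0.0665, 1.3801)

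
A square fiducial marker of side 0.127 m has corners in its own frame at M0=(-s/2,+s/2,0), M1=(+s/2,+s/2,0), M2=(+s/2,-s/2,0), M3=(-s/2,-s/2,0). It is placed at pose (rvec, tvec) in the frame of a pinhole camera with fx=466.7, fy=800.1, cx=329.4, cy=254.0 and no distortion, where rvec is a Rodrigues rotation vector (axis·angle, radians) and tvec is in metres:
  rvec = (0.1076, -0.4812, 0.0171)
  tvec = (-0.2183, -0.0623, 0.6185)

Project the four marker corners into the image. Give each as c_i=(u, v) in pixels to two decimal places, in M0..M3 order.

Intrinsics K: fx=466.7, fy=800.1, cx=329.4, cy=254.0
Marker side s = 0.127 m; corners in marker frame (Z=0):
  M0 = (-0.0635, +0.0635, 0)
  M1 = (+0.0635, +0.0635, 0)
  M2 = (+0.0635, -0.0635, 0)
  M3 = (-0.0635, -0.0635, 0)
rvec = (0.1076, -0.4812, 0.0171), |rvec| = θ = 0.49338 rad = 28.269°
Rodrigues: sinθ=0.47361, 1−cosθ=0.11926; R = I + sinθ·[k]× + (1−cosθ)·[k]×²:
    [+0.88641 -0.04178 -0.46101]
    [-0.00895 +0.99418 -0.10732]
    [+0.46282 +0.09926 +0.88088]
t = (-0.2183, -0.0623, 0.6185) m
M0: Pc = R·M0+t = (-0.27724, +0.00140, +0.59541); u = 466.7·(-0.27724)/0.59541 + 329.4 = 112.0924, v = 800.1·(+0.00140)/0.59541 + 254.0 = 255.8802
M1: Pc = R·M1+t = (-0.16467, +0.00026, +0.65419); u = 466.7·(-0.16467)/0.65419 + 329.4 = 211.9272, v = 800.1·(+0.00026)/0.65419 + 254.0 = 254.3207
M2: Pc = R·M2+t = (-0.15936, -0.12600, +0.64159); u = 466.7·(-0.15936)/0.64159 + 329.4 = 213.4791, v = 800.1·(-0.12600)/0.64159 + 254.0 = 96.8707
M3: Pc = R·M3+t = (-0.27193, -0.12486, +0.58281); u = 466.7·(-0.27193)/0.58281 + 329.4 = 111.6415, v = 800.1·(-0.12486)/0.58281 + 254.0 = 82.5848

c0=(112.09, 255.88) c1=(211.93, 254.32) c2=(213.48, 96.87) c3=(111.64, 82.58)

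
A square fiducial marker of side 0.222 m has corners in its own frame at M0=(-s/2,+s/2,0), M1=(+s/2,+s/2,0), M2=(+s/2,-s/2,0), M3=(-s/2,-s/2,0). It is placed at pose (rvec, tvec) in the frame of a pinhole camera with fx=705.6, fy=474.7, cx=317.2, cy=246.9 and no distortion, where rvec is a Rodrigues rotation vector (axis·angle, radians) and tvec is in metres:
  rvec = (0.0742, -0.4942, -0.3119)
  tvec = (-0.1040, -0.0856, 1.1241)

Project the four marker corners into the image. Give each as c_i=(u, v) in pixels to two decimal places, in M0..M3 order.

Intrinsics K: fx=705.6, fy=474.7, cx=317.2, cy=246.9
Marker side s = 0.222 m; corners in marker frame (Z=0):
  M0 = (-0.1110, +0.1110, 0)
  M1 = (+0.1110, +0.1110, 0)
  M2 = (+0.1110, -0.1110, 0)
  M3 = (-0.1110, -0.1110, 0)
rvec = (0.0742, -0.4942, -0.3119), |rvec| = θ = 0.58908 rad = 33.752°
Rodrigues: sinθ=0.55560, 1−cosθ=0.16855; R = I + sinθ·[k]× + (1−cosθ)·[k]×²:
    [+0.83412 +0.27636 -0.47735]
    [-0.31198 +0.95008 +0.00488]
    [+0.45487 +0.14485 +0.87870]
t = (-0.1040, -0.0856, 1.1241) m
M0: Pc = R·M0+t = (-0.16591, +0.05449, +1.08969); u = 705.6·(-0.16591)/1.08969 + 317.2 = 209.7680, v = 474.7·(+0.05449)/1.08969 + 246.9 = 270.6367
M1: Pc = R·M1+t = (+0.01926, -0.01477, +1.19067); u = 705.6·(+0.01926)/1.19067 + 317.2 = 328.6158, v = 474.7·(-0.01477)/1.19067 + 246.9 = 241.0108
M2: Pc = R·M2+t = (-0.04209, -0.22569, +1.15851); u = 705.6·(-0.04209)/1.15851 + 317.2 = 291.5658, v = 474.7·(-0.22569)/1.15851 + 246.9 = 154.4243
M3: Pc = R·M3+t = (-0.22726, -0.15643, +1.05753); u = 705.6·(-0.22726)/1.05753 + 317.2 = 165.5664, v = 474.7·(-0.15643)/1.05753 + 246.9 = 176.6831

c0=(209.77, 270.64) c1=(328.62, 241.01) c2=(291.57, 154.42) c3=(165.57, 176.68)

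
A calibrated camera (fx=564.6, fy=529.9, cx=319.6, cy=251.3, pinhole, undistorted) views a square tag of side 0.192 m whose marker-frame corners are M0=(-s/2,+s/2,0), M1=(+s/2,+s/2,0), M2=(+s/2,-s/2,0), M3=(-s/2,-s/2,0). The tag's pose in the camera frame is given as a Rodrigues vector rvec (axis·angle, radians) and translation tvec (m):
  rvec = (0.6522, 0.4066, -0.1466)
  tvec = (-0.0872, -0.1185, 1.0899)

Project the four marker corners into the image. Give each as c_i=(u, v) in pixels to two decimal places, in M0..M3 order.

Intrinsics K: fx=564.6, fy=529.9, cx=319.6, cy=251.3
Marker side s = 0.192 m; corners in marker frame (Z=0):
  M0 = (-0.0960, +0.0960, 0)
  M1 = (+0.0960, +0.0960, 0)
  M2 = (+0.0960, -0.0960, 0)
  M3 = (-0.0960, -0.0960, 0)
rvec = (0.6522, 0.4066, -0.1466), |rvec| = θ = 0.78242 rad = 44.829°
Rodrigues: sinθ=0.70500, 1−cosθ=0.29079; R = I + sinθ·[k]× + (1−cosθ)·[k]×²:
    [+0.91126 +0.25806 +0.32095]
    [-0.00613 +0.78774 -0.61598]
    [-0.41178 +0.55935 +0.71942]
t = (-0.0872, -0.1185, 1.0899) m
M0: Pc = R·M0+t = (-0.14991, -0.04229, +1.18313); u = 564.6·(-0.14991)/1.18313 + 319.6 = 248.0627, v = 529.9·(-0.04229)/1.18313 + 251.3 = 232.3598
M1: Pc = R·M1+t = (+0.02505, -0.04347, +1.10407); u = 564.6·(+0.02505)/1.10407 + 319.6 = 332.4125, v = 529.9·(-0.04347)/1.10407 + 251.3 = 230.4387
M2: Pc = R·M2+t = (-0.02449, -0.19471, +0.99667); u = 564.6·(-0.02449)/0.99667 + 319.6 = 305.7254, v = 529.9·(-0.19471)/0.99667 + 251.3 = 147.7778
M3: Pc = R·M3+t = (-0.19945, -0.19353, +1.07573); u = 564.6·(-0.19945)/1.07573 + 319.6 = 214.9160, v = 529.9·(-0.19353)/1.07573 + 251.3 = 155.9660

c0=(248.06, 232.36) c1=(332.41, 230.44) c2=(305.73, 147.78) c3=(214.92, 155.97)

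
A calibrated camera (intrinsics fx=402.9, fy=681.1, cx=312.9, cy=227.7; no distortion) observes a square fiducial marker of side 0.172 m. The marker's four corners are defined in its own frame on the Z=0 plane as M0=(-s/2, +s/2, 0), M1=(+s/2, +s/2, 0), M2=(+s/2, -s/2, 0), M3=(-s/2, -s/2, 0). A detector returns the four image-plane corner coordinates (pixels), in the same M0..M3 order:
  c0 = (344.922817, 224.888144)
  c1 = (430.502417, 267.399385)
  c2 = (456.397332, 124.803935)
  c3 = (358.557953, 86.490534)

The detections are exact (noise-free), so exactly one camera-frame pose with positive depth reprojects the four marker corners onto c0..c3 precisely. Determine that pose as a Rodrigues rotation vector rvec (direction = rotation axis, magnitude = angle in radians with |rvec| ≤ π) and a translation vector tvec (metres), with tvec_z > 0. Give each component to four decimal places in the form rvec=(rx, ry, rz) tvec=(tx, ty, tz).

Intrinsics K: fx=402.9, fy=681.1, cx=312.9, cy=227.7
Marker side s = 0.172 m; corners in marker frame (Z=0):
  M0 = (-0.0860, +0.0860, 0)
  M1 = (+0.0860, +0.0860, 0)
  M2 = (+0.0860, -0.0860, 0)
  M3 = (-0.0860, -0.0860, 0)
Detected image corners:
  c0 = (344.922817, 224.888144) px
  c1 = (430.502417, 267.399385) px
  c2 = (456.397332, 124.803935) px
  c3 = (358.557953, 86.490534) px
Planar DLT: solve 8×8 A·h = b for H (H[2,2]=1):
  H  [+382.32731 +163.19513 +395.52791]
  H  [+169.88741 +938.97508 +179.45381]
  H  [-0.37408 +0.69659 +1.00000]
B = K⁻¹H; ‖b₁‖=1.347750, ‖b₂‖=1.347750; λ = 2/(‖b₁‖+‖b₂‖) = 0.741977, sign → tz>0 ⇒ λ=+0.741977
r₁ = λ·B[:,0] = (+0.91965,+0.27786,-0.27756); r₂ = λ·B[:,1] = (-0.10086,+0.85011,+0.51686)
r₃ = r₁×r₂ = (+0.37957,-0.44733,+0.80983); SVD([r₁ r₂ r₃]) → R = UVᵀ:
  R  [+0.91965 -0.10086 +0.37957]
  R  [+0.27786 +0.85011 -0.44733]
  R  [-0.27756 +0.51686 +0.80983]
t = (+0.15217, -0.05256, +0.74198) m
tr R = 2.579587; θ = arccos((tr R − 1)/2) = 0.660324 rad = 37.834°
axis k = ((R−Rᵀ)₃₂, (R−Rᵀ)₁₃, (R−Rᵀ)₂₁) / (2 sinθ) = (+0.785970, +0.535669, +0.308723)
rvec = θ·k = (+0.518995, +0.353715, +0.203857)

rvec=(0.5190, 0.3537, 0.2039) tvec=(0.1522, -0.0526, 0.7420)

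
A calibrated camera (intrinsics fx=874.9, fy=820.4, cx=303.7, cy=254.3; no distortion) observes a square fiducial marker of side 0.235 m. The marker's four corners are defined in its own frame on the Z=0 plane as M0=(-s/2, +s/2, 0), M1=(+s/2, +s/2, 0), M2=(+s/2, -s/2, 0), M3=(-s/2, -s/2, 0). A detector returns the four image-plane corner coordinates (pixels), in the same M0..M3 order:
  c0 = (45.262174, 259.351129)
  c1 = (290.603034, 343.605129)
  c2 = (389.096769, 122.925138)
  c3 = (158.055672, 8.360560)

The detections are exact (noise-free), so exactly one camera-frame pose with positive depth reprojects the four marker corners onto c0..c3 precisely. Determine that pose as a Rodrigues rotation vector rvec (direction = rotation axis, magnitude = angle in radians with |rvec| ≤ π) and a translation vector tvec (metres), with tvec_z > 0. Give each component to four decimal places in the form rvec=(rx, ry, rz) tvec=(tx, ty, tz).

rvec=(0.0774, -0.4264, 0.3922) tvec=(-0.0650, -0.0624, 0.7566)

Intrinsics K: fx=874.9, fy=820.4, cx=303.7, cy=254.3
Marker side s = 0.235 m; corners in marker frame (Z=0):
  M0 = (-0.1175, +0.1175, 0)
  M1 = (+0.1175, +0.1175, 0)
  M2 = (+0.1175, -0.1175, 0)
  M3 = (-0.1175, -0.1175, 0)
Detected image corners:
  c0 = (45.262174, 259.351129) px
  c1 = (290.603034, 343.605129) px
  c2 = (389.096769, 122.925138) px
  c3 = (158.055672, 8.360560) px
Planar DLT: solve 8×8 A·h = b for H (H[2,2]=1):
  H  [+1135.28424 -449.97464 +228.53929]
  H  [+524.33287 +997.38066 +186.63081]
  H  [+0.55149 -0.01087 +1.00000]
B = K⁻¹H; ‖b₁‖=1.321726, ‖b₂‖=1.321726; λ = 2/(‖b₁‖+‖b₂‖) = 0.756586, sign → tz>0 ⇒ λ=+0.756586
r₁ = λ·B[:,0] = (+0.83692,+0.35421,+0.41725); r₂ = λ·B[:,1] = (-0.38627,+0.92235,-0.00822)
r₃ = r₁×r₂ = (-0.38776,-0.15429,+0.90875); SVD([r₁ r₂ r₃]) → R = UVᵀ:
  R  [+0.83692 -0.38627 -0.38776]
  R  [+0.35421 +0.92235 -0.15429]
  R  [+0.41725 -0.00822 +0.90875]
t = (-0.06500, -0.06241, +0.75659) m
tr R = 2.668022; θ = arccos((tr R − 1)/2) = 0.584458 rad = 33.487°
axis k = ((R−Rᵀ)₃₂, (R−Rᵀ)₁₃, (R−Rᵀ)₂₁) / (2 sinθ) = (+0.132370, -0.729515, +0.671034)
rvec = θ·k = (+0.077365, -0.426371, +0.392191)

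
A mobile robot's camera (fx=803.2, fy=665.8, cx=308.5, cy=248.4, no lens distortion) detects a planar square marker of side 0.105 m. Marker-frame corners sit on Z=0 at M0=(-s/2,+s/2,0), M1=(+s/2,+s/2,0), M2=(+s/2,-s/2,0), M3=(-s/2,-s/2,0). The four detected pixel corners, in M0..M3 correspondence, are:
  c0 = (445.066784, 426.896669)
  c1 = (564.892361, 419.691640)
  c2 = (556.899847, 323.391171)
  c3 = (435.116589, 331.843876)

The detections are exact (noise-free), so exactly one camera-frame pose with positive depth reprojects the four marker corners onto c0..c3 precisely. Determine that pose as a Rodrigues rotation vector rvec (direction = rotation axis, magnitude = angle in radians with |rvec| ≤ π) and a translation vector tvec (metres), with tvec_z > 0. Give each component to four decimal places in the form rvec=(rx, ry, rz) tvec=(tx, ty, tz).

Intrinsics K: fx=803.2, fy=665.8, cx=308.5, cy=248.4
Marker side s = 0.105 m; corners in marker frame (Z=0):
  M0 = (-0.0525, +0.0525, 0)
  M1 = (+0.0525, +0.0525, 0)
  M2 = (+0.0525, -0.0525, 0)
  M3 = (-0.0525, -0.0525, 0)
Detected image corners:
  c0 = (445.066784, 426.896669) px
  c1 = (564.892361, 419.691640) px
  c2 = (556.899847, 323.391171) px
  c3 = (435.116589, 331.843876) px
Planar DLT: solve 8×8 A·h = b for H (H[2,2]=1):
  H  [+1094.93741 +166.86215 +500.18053]
  H  [-116.14537 +972.21011 +375.88693]
  H  [-0.11089 +0.16257 +1.00000]
B = K⁻¹H; ‖b₁‖=1.416443, ‖b₂‖=1.416443; λ = 2/(‖b₁‖+‖b₂‖) = 0.705994, sign → tz>0 ⇒ λ=+0.705994
r₁ = λ·B[:,0] = (+0.99249,-0.09395,-0.07829); r₂ = λ·B[:,1] = (+0.10258,+0.98808,+0.11477)
r₃ = r₁×r₂ = (+0.06657,-0.12194,+0.99030); SVD([r₁ r₂ r₃]) → R = UVᵀ:
  R  [+0.99249 +0.10258 +0.06657]
  R  [-0.09395 +0.98808 -0.12194]
  R  [-0.07829 +0.11477 +0.99030]
t = (+0.16848, +0.13518, +0.70599) m
tr R = 2.970876; θ = arccos((tr R − 1)/2) = 0.170864 rad = 9.790°
axis k = ((R−Rᵀ)₃₂, (R−Rᵀ)₁₃, (R−Rᵀ)₂₁) / (2 sinθ) = (+0.696094, +0.425983, -0.577920)
rvec = θ·k = (+0.118938, +0.072785, -0.098746)

rvec=(0.1189, 0.0728, -0.0987) tvec=(0.1685, 0.1352, 0.7060)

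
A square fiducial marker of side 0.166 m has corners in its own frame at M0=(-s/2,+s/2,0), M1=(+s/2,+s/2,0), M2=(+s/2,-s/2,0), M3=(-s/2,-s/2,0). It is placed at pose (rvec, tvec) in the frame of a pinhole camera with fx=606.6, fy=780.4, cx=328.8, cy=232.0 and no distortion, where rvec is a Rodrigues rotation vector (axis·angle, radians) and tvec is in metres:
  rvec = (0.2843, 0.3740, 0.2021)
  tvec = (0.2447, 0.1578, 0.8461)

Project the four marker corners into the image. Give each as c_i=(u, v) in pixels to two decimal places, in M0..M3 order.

c0=(434.93, 419.04) c1=(550.52, 468.82) c2=(582.81, 330.51) c3=(458.14, 286.65)

Intrinsics K: fx=606.6, fy=780.4, cx=328.8, cy=232.0
Marker side s = 0.166 m; corners in marker frame (Z=0):
  M0 = (-0.0830, +0.0830, 0)
  M1 = (+0.0830, +0.0830, 0)
  M2 = (+0.0830, -0.0830, 0)
  M3 = (-0.0830, -0.0830, 0)
rvec = (0.2843, 0.3740, 0.2021), |rvec| = θ = 0.51142 rad = 29.302°
Rodrigues: sinθ=0.48941, 1−cosθ=0.12795; R = I + sinθ·[k]× + (1−cosθ)·[k]×²:
    [+0.91159 -0.14139 +0.38602]
    [+0.24542 +0.94048 -0.23509]
    [-0.32980 +0.30904 +0.89203]
t = (0.2447, 0.1578, 0.8461) m
M0: Pc = R·M0+t = (+0.15730, +0.21549, +0.89912); u = 606.6·(+0.15730)/0.89912 + 328.8 = 434.9252, v = 780.4·(+0.21549)/0.89912 + 232.0 = 419.0357
M1: Pc = R·M1+t = (+0.30863, +0.25623, +0.84438); u = 606.6·(+0.30863)/0.84438 + 328.8 = 550.5173, v = 780.4·(+0.25623)/0.84438 + 232.0 = 468.8155
M2: Pc = R·M2+t = (+0.33210, +0.10011, +0.79308); u = 606.6·(+0.33210)/0.79308 + 328.8 = 582.8114, v = 780.4·(+0.10011)/0.79308 + 232.0 = 330.5100
M3: Pc = R·M3+t = (+0.18077, +0.05937, +0.84782); u = 606.6·(+0.18077)/0.84782 + 328.8 = 458.1395, v = 780.4·(+0.05937)/0.84782 + 232.0 = 286.6490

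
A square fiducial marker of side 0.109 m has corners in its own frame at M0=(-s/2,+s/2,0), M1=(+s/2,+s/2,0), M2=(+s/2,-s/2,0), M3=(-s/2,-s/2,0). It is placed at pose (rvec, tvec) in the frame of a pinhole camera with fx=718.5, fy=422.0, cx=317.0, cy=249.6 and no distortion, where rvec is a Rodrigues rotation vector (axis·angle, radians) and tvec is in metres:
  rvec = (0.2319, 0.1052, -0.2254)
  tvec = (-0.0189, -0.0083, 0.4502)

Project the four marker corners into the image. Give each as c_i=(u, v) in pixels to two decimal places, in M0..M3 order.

c0=(226.58, 298.88) c1=(390.66, 279.27) c2=(352.35, 179.79) c3=(180.81, 203.57)

Intrinsics K: fx=718.5, fy=422.0, cx=317.0, cy=249.6
Marker side s = 0.109 m; corners in marker frame (Z=0):
  M0 = (-0.0545, +0.0545, 0)
  M1 = (+0.0545, +0.0545, 0)
  M2 = (+0.0545, -0.0545, 0)
  M3 = (-0.0545, -0.0545, 0)
rvec = (0.2319, 0.1052, -0.2254), |rvec| = θ = 0.34007 rad = 19.485°
Rodrigues: sinθ=0.33356, 1−cosθ=0.05727; R = I + sinθ·[k]× + (1−cosθ)·[k]×²:
    [+0.96936 +0.23316 +0.07730]
    [-0.20900 +0.94821 -0.23920]
    [-0.12907 +0.21571 +0.96789]
t = (-0.0189, -0.0083, 0.4502) m
M0: Pc = R·M0+t = (-0.05902, +0.05477, +0.46899); u = 718.5·(-0.05902)/0.46899 + 317.0 = 226.5761, v = 422.0·(+0.05477)/0.46899 + 249.6 = 298.8805
M1: Pc = R·M1+t = (+0.04664, +0.03199, +0.45492); u = 718.5·(+0.04664)/0.45492 + 317.0 = 390.6588, v = 422.0·(+0.03199)/0.45492 + 249.6 = 279.2721
M2: Pc = R·M2+t = (+0.02122, -0.07137, +0.43141); u = 718.5·(+0.02122)/0.43141 + 317.0 = 352.3461, v = 422.0·(-0.07137)/0.43141 + 249.6 = 179.7886
M3: Pc = R·M3+t = (-0.08444, -0.04859, +0.44548); u = 718.5·(-0.08444)/0.44548 + 317.0 = 180.8129, v = 422.0·(-0.04859)/0.44548 + 249.6 = 203.5737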